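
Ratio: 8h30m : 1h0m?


Duration 1: 510 minutes
Duration 2: 60 minutes
Ratio = 510:60
GCD = 30
Simplified = 17:2
As a decimal: 17/2 = 8.50

17:2 (8.50)


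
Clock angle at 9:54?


Hour hand = 9×30 + 54×0.5 = 297.0°
Minute hand = 54×6 = 324°
Difference = |297.0 - 324| = 27.0°

27.0°


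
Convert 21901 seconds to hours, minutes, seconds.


6h 5m 1s

Hours: 21901 ÷ 3600 = 6 remainder 301
Minutes: 301 ÷ 60 = 5 remainder 1
Seconds: 1


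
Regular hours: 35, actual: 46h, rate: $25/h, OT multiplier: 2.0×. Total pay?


$1425.00

Regular: 35h × $25 = $875.00
Overtime: 46 - 35 = 11h
OT pay: 11h × $25 × 2.0 = $550.00
Total = $875.00 + $550.00 = $1425.00


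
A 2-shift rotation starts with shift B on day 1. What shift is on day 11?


Shift B

Shifts: A, B
Start: B (index 1)
Day 11: (1 + 11 - 1) mod 2
= 11 mod 2
= 1
Index 1 → shift B


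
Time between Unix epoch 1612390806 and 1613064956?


674150 seconds (187.3 hours / 7.80 days)

Difference = 1613064956 - 1612390806 = 674150 seconds
In hours: 674150 / 3600 ≈ 187.3
In days: 674150 / 86400 ≈ 7.80


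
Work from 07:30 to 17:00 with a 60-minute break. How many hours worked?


Total time = (17×60+0) - (7×60+30)
= 1020 - 450 = 570 min
Minus break: 570 - 60 = 510 min
= 8h 30m

8h 30m (510 minutes)


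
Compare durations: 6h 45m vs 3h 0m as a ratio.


9:4 (2.25)

Duration 1: 405 minutes
Duration 2: 180 minutes
Ratio = 405:180
GCD = 45
Simplified = 9:4
As a decimal: 9/4 = 2.25


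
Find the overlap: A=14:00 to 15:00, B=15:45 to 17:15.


Meeting A: 840-900 (in minutes from midnight)
Meeting B: 945-1035
Overlap start = max(840, 945) = 945
Overlap end = min(900, 1035) = 900
Overlap = max(0, 900 - 945) = 0 min

0 minutes


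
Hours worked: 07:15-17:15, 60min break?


Total time = (17×60+15) - (7×60+15)
= 1035 - 435 = 600 min
Minus break: 600 - 60 = 540 min
= 9h 0m

9h 0m (540 minutes)


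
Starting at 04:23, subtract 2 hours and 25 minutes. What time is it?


01:58

Start: 263 minutes from midnight
Subtract: 145 minutes
Remaining: 263 - 145 = 118
Hours: 1, Minutes: 58


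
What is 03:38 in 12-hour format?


3:38 AM

Hour: 3
3 < 12 → AM


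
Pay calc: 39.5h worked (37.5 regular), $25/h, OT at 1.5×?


Regular: 37.5h × $25 = $937.50
Overtime: 39.5 - 37.5 = 2.0h
OT pay: 2.0h × $25 × 1.5 = $75.00
Total = $937.50 + $75.00 = $1012.50

$1012.50


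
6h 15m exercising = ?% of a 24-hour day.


26.0%

Time: 375 minutes
Day: 1440 minutes
Percentage = (375/1440) × 100 ≈ 26.0%


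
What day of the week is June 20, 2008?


Friday

Zeller's congruence:
q=20, m=6, k=8, j=20
h = (20 + ⌊13×7/5⌋ + 8 + ⌊8/4⌋ + ⌊20/4⌋ - 2×20) mod 7
= (20 + 18 + 8 + 2 + 5 - 40) mod 7
= 13 mod 7 = 6
h=6 → Friday


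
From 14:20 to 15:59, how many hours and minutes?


1h 39m

End time in minutes: 15×60 + 59 = 959
Start time in minutes: 14×60 + 20 = 860
Difference = 959 - 860 = 99 minutes
= 1 hours 39 minutes


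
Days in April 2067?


30 days

Month: April (month 4)
April has 30 days


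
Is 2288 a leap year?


Yes

Rules: divisible by 4 AND (not by 100 OR by 400)
2288 ÷ 4 = 572 exactly → divisible by 4
2288 ÷ 100 = 22 remainder 88 → not divisible by 100
Divisible by 4 but not by 100 → leap year


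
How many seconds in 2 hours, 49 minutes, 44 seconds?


Hours: 2 × 3600 = 7200
Minutes: 49 × 60 = 2940
Seconds: 44
Total = 7200 + 2940 + 44 = 10184

10184 seconds


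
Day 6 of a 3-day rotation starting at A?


Shifts: A, B, C
Start: A (index 0)
Day 6: (0 + 6 - 1) mod 3
= 5 mod 3
= 2
Index 2 → shift C

Shift C


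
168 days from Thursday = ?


Thursday

Start: Thursday (index 3)
(3 + 168) mod 7
= 171 mod 7
= 3
Index 3 → Thursday


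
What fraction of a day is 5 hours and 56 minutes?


0.2472 (24.72%)

Total minutes: 5×60 + 56 = 356
Day = 24×60 = 1440 minutes
Fraction = 356/1440 ≈ 0.2472
As a percentage: 356/1440 × 100 ≈ 24.72%


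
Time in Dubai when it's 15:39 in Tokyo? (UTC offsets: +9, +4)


10:39

Time difference = UTC+4 - UTC+9 = -5 hours
New hour = (15 -5) mod 24
= 10 mod 24 = 10
Minutes unchanged → 10:39


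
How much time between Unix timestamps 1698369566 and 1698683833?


314267 seconds (87.3 hours / 3.64 days)

Difference = 1698683833 - 1698369566 = 314267 seconds
In hours: 314267 / 3600 ≈ 87.3
In days: 314267 / 86400 ≈ 3.64


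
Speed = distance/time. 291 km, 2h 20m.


124.7 km/h

Distance: 291 km
Time: 2h 20m = 140 min = 140/60 = 7/3 hours
Speed = 291 ÷ (7/3) = 291 × 3 / 7 = 873/7 ≈ 124.7 km/h


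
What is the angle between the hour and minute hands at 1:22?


91.0°

Hour hand = 1×30 + 22×0.5 = 41.0°
Minute hand = 22×6 = 132°
Difference = |41.0 - 132| = 91.0°


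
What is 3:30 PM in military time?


15:30

Input: 3:30 PM
PM: 3 + 12 = 15


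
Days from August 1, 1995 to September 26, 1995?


From August 1, 1995 to September 26, 1995
Rest of August 1995: 31 - 1 = 30
Days into September 1995: 26
Total = 30 + 26 = 56 days

56 days


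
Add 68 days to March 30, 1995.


Start: March 30, 1995
Add 68 days
March 30 → April 1: 31 - 30 + 1 = 2 days (68 - 2 = 66 left)
April 1 → May 1: 30 - 1 + 1 = 30 days (66 - 30 = 36 left)
May 1 → June 1: 31 - 1 + 1 = 31 days (36 - 31 = 5 left)
June 1 + 5 = June 6, 1995

June 6, 1995


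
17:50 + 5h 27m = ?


23:17

Start: 1070 minutes from midnight
Add: 327 minutes
Total: 1397 minutes
Hours: 1397 ÷ 60 = 23 remainder 17


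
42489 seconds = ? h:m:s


Hours: 42489 ÷ 3600 = 11 remainder 2889
Minutes: 2889 ÷ 60 = 48 remainder 9
Seconds: 9

11h 48m 9s


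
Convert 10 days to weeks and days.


Weeks: 10 ÷ 7 = 1 remainder 3

1 weeks 3 days


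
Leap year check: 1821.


Rules: divisible by 4 AND (not by 100 OR by 400)
1821 ÷ 4 = 455 remainder 1 → not divisible by 4
Not divisible by 4 → not a leap year

No


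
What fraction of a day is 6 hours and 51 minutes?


Total minutes: 6×60 + 51 = 411
Day = 24×60 = 1440 minutes
Fraction = 411/1440 ≈ 0.2854
As a percentage: 411/1440 × 100 ≈ 28.54%

0.2854 (28.54%)


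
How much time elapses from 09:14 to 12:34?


End time in minutes: 12×60 + 34 = 754
Start time in minutes: 9×60 + 14 = 554
Difference = 754 - 554 = 200 minutes
= 3 hours 20 minutes

3h 20m


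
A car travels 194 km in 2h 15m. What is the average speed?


Distance: 194 km
Time: 2h 15m = 135 min = 135/60 = 9/4 hours
Speed = 194 ÷ (9/4) = 194 × 4 / 9 = 776/9 ≈ 86.2 km/h

86.2 km/h


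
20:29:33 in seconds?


Hours: 20 × 3600 = 72000
Minutes: 29 × 60 = 1740
Seconds: 33
Total = 72000 + 1740 + 33 = 73773

73773 seconds


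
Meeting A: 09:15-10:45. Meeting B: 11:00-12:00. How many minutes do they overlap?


0 minutes

Meeting A: 555-645 (in minutes from midnight)
Meeting B: 660-720
Overlap start = max(555, 660) = 660
Overlap end = min(645, 720) = 645
Overlap = max(0, 645 - 660) = 0 min


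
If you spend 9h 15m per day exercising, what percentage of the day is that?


38.5%

Time: 555 minutes
Day: 1440 minutes
Percentage = (555/1440) × 100 ≈ 38.5%


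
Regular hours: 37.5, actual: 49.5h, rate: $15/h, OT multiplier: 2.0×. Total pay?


Regular: 37.5h × $15 = $562.50
Overtime: 49.5 - 37.5 = 12.0h
OT pay: 12.0h × $15 × 2.0 = $360.00
Total = $562.50 + $360.00 = $922.50

$922.50


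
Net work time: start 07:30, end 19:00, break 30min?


11h 0m (660 minutes)

Total time = (19×60+0) - (7×60+30)
= 1140 - 450 = 690 min
Minus break: 690 - 30 = 660 min
= 11h 0m


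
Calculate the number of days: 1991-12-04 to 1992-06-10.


From December 4, 1991 to June 10, 1992
Rest of December 1991: 31 - 4 = 27
Full months: January 31, February 1992 29, March 31, April 30, May 31
Days into June 1992: 10
Total = 27 + 31 + 29 + 31 + 30 + 31 + 10 = 189 days

189 days


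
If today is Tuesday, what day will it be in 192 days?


Start: Tuesday (index 1)
(1 + 192) mod 7
= 193 mod 7
= 4
Index 4 → Friday

Friday


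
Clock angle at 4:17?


26.5°

Hour hand = 4×30 + 17×0.5 = 128.5°
Minute hand = 17×6 = 102°
Difference = |128.5 - 102| = 26.5°


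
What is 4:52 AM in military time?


04:52

Input: 4:52 AM
AM hour stays: 4


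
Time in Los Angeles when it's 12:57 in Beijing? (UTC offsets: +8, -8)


20:57 (previous day)

Time difference = UTC-8 - UTC+8 = -16 hours
New hour = (12 -16) mod 24
= -4 mod 24 = 20
Minutes unchanged → 20:57; -4 < 0 → previous day


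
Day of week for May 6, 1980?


Zeller's congruence:
q=6, m=5, k=80, j=19
h = (6 + ⌊13×6/5⌋ + 80 + ⌊80/4⌋ + ⌊19/4⌋ - 2×19) mod 7
= (6 + 15 + 80 + 20 + 4 - 38) mod 7
= 87 mod 7 = 3
h=3 → Tuesday

Tuesday


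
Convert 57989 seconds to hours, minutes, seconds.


Hours: 57989 ÷ 3600 = 16 remainder 389
Minutes: 389 ÷ 60 = 6 remainder 29
Seconds: 29

16h 6m 29s


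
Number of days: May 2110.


31 days

Month: May (month 5)
May has 31 days


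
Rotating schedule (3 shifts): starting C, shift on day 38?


Shifts: A, B, C
Start: C (index 2)
Day 38: (2 + 38 - 1) mod 3
= 39 mod 3
= 0
Index 0 → shift A

Shift A


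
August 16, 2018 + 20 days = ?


Start: August 16, 2018
Add 20 days
August 16 → September 1: 31 - 16 + 1 = 16 days (20 - 16 = 4 left)
September 1 + 4 = September 5, 2018

September 5, 2018


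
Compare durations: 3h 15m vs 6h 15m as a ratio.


13:25 (0.52)

Duration 1: 195 minutes
Duration 2: 375 minutes
Ratio = 195:375
GCD = 15
Simplified = 13:25
As a decimal: 13/25 = 0.52


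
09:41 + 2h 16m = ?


11:57

Start: 581 minutes from midnight
Add: 136 minutes
Total: 717 minutes
Hours: 717 ÷ 60 = 11 remainder 57


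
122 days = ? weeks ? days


17 weeks 3 days

Weeks: 122 ÷ 7 = 17 remainder 3


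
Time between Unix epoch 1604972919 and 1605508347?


Difference = 1605508347 - 1604972919 = 535428 seconds
In hours: 535428 / 3600 ≈ 148.7
In days: 535428 / 86400 ≈ 6.20

535428 seconds (148.7 hours / 6.20 days)


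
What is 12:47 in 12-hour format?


Hour: 12
12 → 12 PM (noon)

12:47 PM


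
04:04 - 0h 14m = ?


Start: 244 minutes from midnight
Subtract: 14 minutes
Remaining: 244 - 14 = 230
Hours: 3, Minutes: 50

03:50


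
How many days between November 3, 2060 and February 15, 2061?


104 days

From November 3, 2060 to February 15, 2061
Rest of November 2060: 30 - 3 = 27
Full months: December 31, January 31
Days into February 2061: 15
Total = 27 + 31 + 31 + 15 = 104 days


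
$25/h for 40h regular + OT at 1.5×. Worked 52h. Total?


Regular: 40h × $25 = $1000.00
Overtime: 52 - 40 = 12h
OT pay: 12h × $25 × 1.5 = $450.00
Total = $1000.00 + $450.00 = $1450.00

$1450.00


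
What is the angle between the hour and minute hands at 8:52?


Hour hand = 8×30 + 52×0.5 = 266.0°
Minute hand = 52×6 = 312°
Difference = |266.0 - 312| = 46.0°

46.0°


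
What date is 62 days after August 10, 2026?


Start: August 10, 2026
Add 62 days
August 10 → September 1: 31 - 10 + 1 = 22 days (62 - 22 = 40 left)
September 1 → October 1: 30 - 1 + 1 = 30 days (40 - 30 = 10 left)
October 1 + 10 = October 11, 2026

October 11, 2026


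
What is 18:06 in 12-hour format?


6:06 PM

Hour: 18
18 - 12 = 6 → PM


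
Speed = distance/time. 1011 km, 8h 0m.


126.4 km/h

Distance: 1011 km
Time: 8 hours
Speed = 1011 / 8 ≈ 126.4 km/h


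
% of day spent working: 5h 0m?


20.8%

Time: 300 minutes
Day: 1440 minutes
Percentage = (300/1440) × 100 ≈ 20.8%


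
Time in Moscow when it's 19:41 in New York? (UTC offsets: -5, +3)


Time difference = UTC+3 - UTC-5 = +8 hours
New hour = (19 + 8) mod 24
= 27 mod 24 = 3
Minutes unchanged → 03:41; 27 ≥ 24 → next day

03:41 (next day)


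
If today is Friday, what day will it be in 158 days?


Start: Friday (index 4)
(4 + 158) mod 7
= 162 mod 7
= 1
Index 1 → Tuesday

Tuesday


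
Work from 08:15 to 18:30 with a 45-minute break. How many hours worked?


9h 30m (570 minutes)

Total time = (18×60+30) - (8×60+15)
= 1110 - 495 = 615 min
Minus break: 615 - 45 = 570 min
= 9h 30m


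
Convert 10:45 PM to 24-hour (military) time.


22:45

Input: 10:45 PM
PM: 10 + 12 = 22


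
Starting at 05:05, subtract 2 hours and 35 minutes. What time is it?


02:30

Start: 305 minutes from midnight
Subtract: 155 minutes
Remaining: 305 - 155 = 150
Hours: 2, Minutes: 30


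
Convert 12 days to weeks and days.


Weeks: 12 ÷ 7 = 1 remainder 5

1 weeks 5 days


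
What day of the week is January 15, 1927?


Zeller's congruence:
q=15, m=13, k=26, j=19
h = (15 + ⌊13×14/5⌋ + 26 + ⌊26/4⌋ + ⌊19/4⌋ - 2×19) mod 7
= (15 + 36 + 26 + 6 + 4 - 38) mod 7
= 49 mod 7 = 0
h=0 → Saturday

Saturday


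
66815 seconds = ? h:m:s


Hours: 66815 ÷ 3600 = 18 remainder 2015
Minutes: 2015 ÷ 60 = 33 remainder 35
Seconds: 35

18h 33m 35s


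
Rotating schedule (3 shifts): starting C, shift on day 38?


Shift A

Shifts: A, B, C
Start: C (index 2)
Day 38: (2 + 38 - 1) mod 3
= 39 mod 3
= 0
Index 0 → shift A


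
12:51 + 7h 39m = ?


20:30

Start: 771 minutes from midnight
Add: 459 minutes
Total: 1230 minutes
Hours: 1230 ÷ 60 = 20 remainder 30


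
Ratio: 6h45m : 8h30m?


Duration 1: 405 minutes
Duration 2: 510 minutes
Ratio = 405:510
GCD = 15
Simplified = 27:34
As a decimal: 27/34 ≈ 0.79

27:34 (0.79)


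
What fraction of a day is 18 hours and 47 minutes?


Total minutes: 18×60 + 47 = 1127
Day = 24×60 = 1440 minutes
Fraction = 1127/1440 ≈ 0.7826
As a percentage: 1127/1440 × 100 ≈ 78.26%

0.7826 (78.26%)


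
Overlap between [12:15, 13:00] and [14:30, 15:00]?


0 minutes

Meeting A: 735-780 (in minutes from midnight)
Meeting B: 870-900
Overlap start = max(735, 870) = 870
Overlap end = min(780, 900) = 780
Overlap = max(0, 780 - 870) = 0 min


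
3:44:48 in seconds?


Hours: 3 × 3600 = 10800
Minutes: 44 × 60 = 2640
Seconds: 48
Total = 10800 + 2640 + 48 = 13488

13488 seconds


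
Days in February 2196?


29 days

Month: February (month 2)
February: 28 or 29 (leap year)
2196 leap year? Yes


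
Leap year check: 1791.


No

Rules: divisible by 4 AND (not by 100 OR by 400)
1791 ÷ 4 = 447 remainder 3 → not divisible by 4
Not divisible by 4 → not a leap year


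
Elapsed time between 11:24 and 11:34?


0h 10m

End time in minutes: 11×60 + 34 = 694
Start time in minutes: 11×60 + 24 = 684
Difference = 694 - 684 = 10 minutes
= 0 hours 10 minutes


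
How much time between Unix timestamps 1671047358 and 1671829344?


781986 seconds (217.2 hours / 9.05 days)

Difference = 1671829344 - 1671047358 = 781986 seconds
In hours: 781986 / 3600 ≈ 217.2
In days: 781986 / 86400 ≈ 9.05


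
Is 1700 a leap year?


No

Rules: divisible by 4 AND (not by 100 OR by 400)
1700 ÷ 4 = 425 exactly → divisible by 4
1700 ÷ 100 = 17 exactly → divisible by 100
1700 ÷ 400 = 4 remainder 100 → not divisible by 400
Divisible by 100 but not by 400 → not a leap year


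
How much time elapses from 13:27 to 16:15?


2h 48m

End time in minutes: 16×60 + 15 = 975
Start time in minutes: 13×60 + 27 = 807
Difference = 975 - 807 = 168 minutes
= 2 hours 48 minutes


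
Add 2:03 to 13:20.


Start: 800 minutes from midnight
Add: 123 minutes
Total: 923 minutes
Hours: 923 ÷ 60 = 15 remainder 23

15:23


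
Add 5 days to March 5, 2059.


Start: March 5, 2059
Add 5 days
March 5 + 5 = March 10, 2059

March 10, 2059


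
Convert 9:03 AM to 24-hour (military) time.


09:03

Input: 9:03 AM
AM hour stays: 9


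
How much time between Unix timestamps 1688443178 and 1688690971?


Difference = 1688690971 - 1688443178 = 247793 seconds
In hours: 247793 / 3600 ≈ 68.8
In days: 247793 / 86400 ≈ 2.87

247793 seconds (68.8 hours / 2.87 days)


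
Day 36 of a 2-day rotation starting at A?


Shifts: A, B
Start: A (index 0)
Day 36: (0 + 36 - 1) mod 2
= 35 mod 2
= 1
Index 1 → shift B

Shift B


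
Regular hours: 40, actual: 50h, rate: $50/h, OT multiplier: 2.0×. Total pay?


$3000.00

Regular: 40h × $50 = $2000.00
Overtime: 50 - 40 = 10h
OT pay: 10h × $50 × 2.0 = $1000.00
Total = $2000.00 + $1000.00 = $3000.00


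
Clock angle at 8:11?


179.5°

Hour hand = 8×30 + 11×0.5 = 245.5°
Minute hand = 11×6 = 66°
Difference = |245.5 - 66| = 179.5°


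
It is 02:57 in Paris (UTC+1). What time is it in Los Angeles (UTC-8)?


Time difference = UTC-8 - UTC+1 = -9 hours
New hour = (2 -9) mod 24
= -7 mod 24 = 17
Minutes unchanged → 17:57; -7 < 0 → previous day

17:57 (previous day)


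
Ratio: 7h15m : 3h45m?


Duration 1: 435 minutes
Duration 2: 225 minutes
Ratio = 435:225
GCD = 15
Simplified = 29:15
As a decimal: 29/15 ≈ 1.93

29:15 (1.93)


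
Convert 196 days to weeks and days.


28 weeks 0 days

Weeks: 196 ÷ 7 = 28 remainder 0


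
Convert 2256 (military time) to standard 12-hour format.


Hour: 22
22 - 12 = 10 → PM

10:56 PM


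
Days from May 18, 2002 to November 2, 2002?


168 days

From May 18, 2002 to November 2, 2002
Rest of May 2002: 31 - 18 = 13
Full months: June 30, July 31, August 31, September 30, October 31
Days into November 2002: 2
Total = 13 + 30 + 31 + 31 + 30 + 31 + 2 = 168 days


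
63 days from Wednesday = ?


Wednesday

Start: Wednesday (index 2)
(2 + 63) mod 7
= 65 mod 7
= 2
Index 2 → Wednesday


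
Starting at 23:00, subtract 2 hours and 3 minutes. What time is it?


20:57

Start: 1380 minutes from midnight
Subtract: 123 minutes
Remaining: 1380 - 123 = 1257
Hours: 20, Minutes: 57


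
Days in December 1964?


Month: December (month 12)
December has 31 days

31 days


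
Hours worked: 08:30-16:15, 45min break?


Total time = (16×60+15) - (8×60+30)
= 975 - 510 = 465 min
Minus break: 465 - 45 = 420 min
= 7h 0m

7h 0m (420 minutes)


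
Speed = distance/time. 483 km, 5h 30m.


87.8 km/h

Distance: 483 km
Time: 5h 30m = 330 min = 330/60 = 11/2 hours
Speed = 483 ÷ (11/2) = 483 × 2 / 11 = 966/11 ≈ 87.8 km/h


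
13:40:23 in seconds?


Hours: 13 × 3600 = 46800
Minutes: 40 × 60 = 2400
Seconds: 23
Total = 46800 + 2400 + 23 = 49223

49223 seconds


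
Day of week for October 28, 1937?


Zeller's congruence:
q=28, m=10, k=37, j=19
h = (28 + ⌊13×11/5⌋ + 37 + ⌊37/4⌋ + ⌊19/4⌋ - 2×19) mod 7
= (28 + 28 + 37 + 9 + 4 - 38) mod 7
= 68 mod 7 = 5
h=5 → Thursday

Thursday


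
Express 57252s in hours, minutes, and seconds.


Hours: 57252 ÷ 3600 = 15 remainder 3252
Minutes: 3252 ÷ 60 = 54 remainder 12
Seconds: 12

15h 54m 12s


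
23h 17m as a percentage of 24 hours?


Total minutes: 23×60 + 17 = 1397
Day = 24×60 = 1440 minutes
Fraction = 1397/1440 ≈ 0.9701
As a percentage: 1397/1440 × 100 ≈ 97.01%

0.9701 (97.01%)


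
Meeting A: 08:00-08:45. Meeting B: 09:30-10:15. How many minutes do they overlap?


Meeting A: 480-525 (in minutes from midnight)
Meeting B: 570-615
Overlap start = max(480, 570) = 570
Overlap end = min(525, 615) = 525
Overlap = max(0, 525 - 570) = 0 min

0 minutes


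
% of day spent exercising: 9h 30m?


39.6%

Time: 570 minutes
Day: 1440 minutes
Percentage = (570/1440) × 100 ≈ 39.6%


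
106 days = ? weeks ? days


Weeks: 106 ÷ 7 = 15 remainder 1

15 weeks 1 days


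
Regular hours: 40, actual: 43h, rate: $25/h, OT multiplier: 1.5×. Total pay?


Regular: 40h × $25 = $1000.00
Overtime: 43 - 40 = 3h
OT pay: 3h × $25 × 1.5 = $112.50
Total = $1000.00 + $112.50 = $1112.50

$1112.50


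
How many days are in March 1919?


Month: March (month 3)
March has 31 days

31 days


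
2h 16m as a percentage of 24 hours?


0.0944 (9.44%)

Total minutes: 2×60 + 16 = 136
Day = 24×60 = 1440 minutes
Fraction = 136/1440 ≈ 0.0944
As a percentage: 136/1440 × 100 ≈ 9.44%


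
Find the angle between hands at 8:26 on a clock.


Hour hand = 8×30 + 26×0.5 = 253.0°
Minute hand = 26×6 = 156°
Difference = |253.0 - 156| = 97.0°

97.0°


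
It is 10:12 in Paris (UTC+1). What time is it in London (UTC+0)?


Time difference = UTC+0 - UTC+1 = -1 hours
New hour = (10 -1) mod 24
= 9 mod 24 = 9
Minutes unchanged → 09:12

09:12


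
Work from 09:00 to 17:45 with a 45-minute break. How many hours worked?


Total time = (17×60+45) - (9×60+0)
= 1065 - 540 = 525 min
Minus break: 525 - 45 = 480 min
= 8h 0m

8h 0m (480 minutes)


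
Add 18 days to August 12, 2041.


Start: August 12, 2041
Add 18 days
August 12 + 18 = August 30, 2041

August 30, 2041


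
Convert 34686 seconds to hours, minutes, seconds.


Hours: 34686 ÷ 3600 = 9 remainder 2286
Minutes: 2286 ÷ 60 = 38 remainder 6
Seconds: 6

9h 38m 6s


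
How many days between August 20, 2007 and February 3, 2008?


167 days

From August 20, 2007 to February 3, 2008
Rest of August 2007: 31 - 20 = 11
Full months: September 30, October 31, November 30, December 31, January 31
Days into February 2008: 3
Total = 11 + 30 + 31 + 30 + 31 + 31 + 3 = 167 days


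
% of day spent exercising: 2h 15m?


Time: 135 minutes
Day: 1440 minutes
Percentage = (135/1440) × 100 ≈ 9.4%

9.4%


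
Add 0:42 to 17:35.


Start: 1055 minutes from midnight
Add: 42 minutes
Total: 1097 minutes
Hours: 1097 ÷ 60 = 18 remainder 17

18:17


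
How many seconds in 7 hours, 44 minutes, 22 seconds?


Hours: 7 × 3600 = 25200
Minutes: 44 × 60 = 2640
Seconds: 22
Total = 25200 + 2640 + 22 = 27862

27862 seconds


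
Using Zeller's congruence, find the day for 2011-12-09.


Zeller's congruence:
q=9, m=12, k=11, j=20
h = (9 + ⌊13×13/5⌋ + 11 + ⌊11/4⌋ + ⌊20/4⌋ - 2×20) mod 7
= (9 + 33 + 11 + 2 + 5 - 40) mod 7
= 20 mod 7 = 6
h=6 → Friday

Friday


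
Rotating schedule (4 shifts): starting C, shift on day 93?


Shift C

Shifts: A, B, C, D
Start: C (index 2)
Day 93: (2 + 93 - 1) mod 4
= 94 mod 4
= 2
Index 2 → shift C


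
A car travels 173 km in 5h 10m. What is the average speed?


33.5 km/h

Distance: 173 km
Time: 5h 10m = 310 min = 310/60 = 31/6 hours
Speed = 173 ÷ (31/6) = 173 × 6 / 31 = 1038/31 ≈ 33.5 km/h


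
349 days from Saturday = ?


Friday

Start: Saturday (index 5)
(5 + 349) mod 7
= 354 mod 7
= 4
Index 4 → Friday


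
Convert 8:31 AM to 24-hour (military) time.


08:31

Input: 8:31 AM
AM hour stays: 8


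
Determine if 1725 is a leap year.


Rules: divisible by 4 AND (not by 100 OR by 400)
1725 ÷ 4 = 431 remainder 1 → not divisible by 4
Not divisible by 4 → not a leap year

No


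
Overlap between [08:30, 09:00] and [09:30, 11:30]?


Meeting A: 510-540 (in minutes from midnight)
Meeting B: 570-690
Overlap start = max(510, 570) = 570
Overlap end = min(540, 690) = 540
Overlap = max(0, 540 - 570) = 0 min

0 minutes


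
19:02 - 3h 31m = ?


Start: 1142 minutes from midnight
Subtract: 211 minutes
Remaining: 1142 - 211 = 931
Hours: 15, Minutes: 31

15:31


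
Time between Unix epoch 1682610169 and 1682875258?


Difference = 1682875258 - 1682610169 = 265089 seconds
In hours: 265089 / 3600 ≈ 73.6
In days: 265089 / 86400 ≈ 3.07

265089 seconds (73.6 hours / 3.07 days)


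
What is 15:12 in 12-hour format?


3:12 PM

Hour: 15
15 - 12 = 3 → PM


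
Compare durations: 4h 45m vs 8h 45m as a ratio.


Duration 1: 285 minutes
Duration 2: 525 minutes
Ratio = 285:525
GCD = 15
Simplified = 19:35
As a decimal: 19/35 ≈ 0.54

19:35 (0.54)


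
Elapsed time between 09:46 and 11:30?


End time in minutes: 11×60 + 30 = 690
Start time in minutes: 9×60 + 46 = 586
Difference = 690 - 586 = 104 minutes
= 1 hours 44 minutes

1h 44m


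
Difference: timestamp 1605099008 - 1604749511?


349497 seconds (97.1 hours / 4.05 days)

Difference = 1605099008 - 1604749511 = 349497 seconds
In hours: 349497 / 3600 ≈ 97.1
In days: 349497 / 86400 ≈ 4.05


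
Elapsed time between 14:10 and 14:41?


0h 31m

End time in minutes: 14×60 + 41 = 881
Start time in minutes: 14×60 + 10 = 850
Difference = 881 - 850 = 31 minutes
= 0 hours 31 minutes


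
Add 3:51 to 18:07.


21:58

Start: 1087 minutes from midnight
Add: 231 minutes
Total: 1318 minutes
Hours: 1318 ÷ 60 = 21 remainder 58


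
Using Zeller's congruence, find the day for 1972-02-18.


Friday

Zeller's congruence:
q=18, m=14, k=71, j=19
h = (18 + ⌊13×15/5⌋ + 71 + ⌊71/4⌋ + ⌊19/4⌋ - 2×19) mod 7
= (18 + 39 + 71 + 17 + 4 - 38) mod 7
= 111 mod 7 = 6
h=6 → Friday


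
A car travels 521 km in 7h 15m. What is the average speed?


Distance: 521 km
Time: 7h 15m = 435 min = 435/60 = 29/4 hours
Speed = 521 ÷ (29/4) = 521 × 4 / 29 = 2084/29 ≈ 71.9 km/h

71.9 km/h


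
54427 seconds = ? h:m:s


Hours: 54427 ÷ 3600 = 15 remainder 427
Minutes: 427 ÷ 60 = 7 remainder 7
Seconds: 7

15h 7m 7s


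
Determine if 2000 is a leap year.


Yes

Rules: divisible by 4 AND (not by 100 OR by 400)
2000 ÷ 4 = 500 exactly → divisible by 4
2000 ÷ 100 = 20 exactly → divisible by 100
2000 ÷ 400 = 5 exactly → divisible by 400
Divisible by 400 → leap year


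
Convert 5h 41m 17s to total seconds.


Hours: 5 × 3600 = 18000
Minutes: 41 × 60 = 2460
Seconds: 17
Total = 18000 + 2460 + 17 = 20477

20477 seconds


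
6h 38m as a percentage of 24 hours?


Total minutes: 6×60 + 38 = 398
Day = 24×60 = 1440 minutes
Fraction = 398/1440 ≈ 0.2764
As a percentage: 398/1440 × 100 ≈ 27.64%

0.2764 (27.64%)


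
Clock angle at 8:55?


Hour hand = 8×30 + 55×0.5 = 267.5°
Minute hand = 55×6 = 330°
Difference = |267.5 - 330| = 62.5°

62.5°


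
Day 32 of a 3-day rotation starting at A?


Shift B

Shifts: A, B, C
Start: A (index 0)
Day 32: (0 + 32 - 1) mod 3
= 31 mod 3
= 1
Index 1 → shift B


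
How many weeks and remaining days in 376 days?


Weeks: 376 ÷ 7 = 53 remainder 5

53 weeks 5 days


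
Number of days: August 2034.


Month: August (month 8)
August has 31 days

31 days


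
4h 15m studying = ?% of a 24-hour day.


Time: 255 minutes
Day: 1440 minutes
Percentage = (255/1440) × 100 ≈ 17.7%

17.7%


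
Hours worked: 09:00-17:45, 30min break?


8h 15m (495 minutes)

Total time = (17×60+45) - (9×60+0)
= 1065 - 540 = 525 min
Minus break: 525 - 30 = 495 min
= 8h 15m


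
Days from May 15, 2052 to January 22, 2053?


252 days

From May 15, 2052 to January 22, 2053
Rest of May 2052: 31 - 15 = 16
Full months: June 30, July 31, August 31, September 30, October 31, November 30, December 31
Days into January 2053: 22
Total = 16 + 30 + 31 + 31 + 30 + 31 + 30 + 31 + 22 = 252 days


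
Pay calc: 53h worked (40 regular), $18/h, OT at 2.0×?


Regular: 40h × $18 = $720.00
Overtime: 53 - 40 = 13h
OT pay: 13h × $18 × 2.0 = $468.00
Total = $720.00 + $468.00 = $1188.00

$1188.00


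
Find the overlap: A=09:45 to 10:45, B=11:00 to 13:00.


Meeting A: 585-645 (in minutes from midnight)
Meeting B: 660-780
Overlap start = max(585, 660) = 660
Overlap end = min(645, 780) = 645
Overlap = max(0, 645 - 660) = 0 min

0 minutes


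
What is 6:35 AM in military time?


06:35

Input: 6:35 AM
AM hour stays: 6


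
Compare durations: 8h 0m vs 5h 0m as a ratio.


8:5 (1.60)

Duration 1: 480 minutes
Duration 2: 300 minutes
Ratio = 480:300
GCD = 60
Simplified = 8:5
As a decimal: 8/5 = 1.60


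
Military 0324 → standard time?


Hour: 3
3 < 12 → AM

3:24 AM


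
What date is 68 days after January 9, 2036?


March 17, 2036

Start: January 9, 2036
Add 68 days
January 9 → February 1: 31 - 9 + 1 = 23 days (68 - 23 = 45 left)
February 1 → March 1: 29 - 1 + 1 = 29 days (45 - 29 = 16 left)
March 1 + 16 = March 17, 2036


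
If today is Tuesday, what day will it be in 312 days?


Start: Tuesday (index 1)
(1 + 312) mod 7
= 313 mod 7
= 5
Index 5 → Saturday

Saturday


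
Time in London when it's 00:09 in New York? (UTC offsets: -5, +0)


Time difference = UTC+0 - UTC-5 = +5 hours
New hour = (0 + 5) mod 24
= 5 mod 24 = 5
Minutes unchanged → 05:09

05:09


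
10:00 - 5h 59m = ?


Start: 600 minutes from midnight
Subtract: 359 minutes
Remaining: 600 - 359 = 241
Hours: 4, Minutes: 1

04:01


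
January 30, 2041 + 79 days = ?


Start: January 30, 2041
Add 79 days
January 30 → February 1: 31 - 30 + 1 = 2 days (79 - 2 = 77 left)
February 1 → March 1: 28 - 1 + 1 = 28 days (77 - 28 = 49 left)
March 1 → April 1: 31 - 1 + 1 = 31 days (49 - 31 = 18 left)
April 1 + 18 = April 19, 2041

April 19, 2041


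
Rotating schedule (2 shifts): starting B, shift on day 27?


Shifts: A, B
Start: B (index 1)
Day 27: (1 + 27 - 1) mod 2
= 27 mod 2
= 1
Index 1 → shift B

Shift B


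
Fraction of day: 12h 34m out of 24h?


Total minutes: 12×60 + 34 = 754
Day = 24×60 = 1440 minutes
Fraction = 754/1440 ≈ 0.5236
As a percentage: 754/1440 × 100 ≈ 52.36%

0.5236 (52.36%)


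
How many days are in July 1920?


31 days

Month: July (month 7)
July has 31 days


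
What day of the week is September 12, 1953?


Zeller's congruence:
q=12, m=9, k=53, j=19
h = (12 + ⌊13×10/5⌋ + 53 + ⌊53/4⌋ + ⌊19/4⌋ - 2×19) mod 7
= (12 + 26 + 53 + 13 + 4 - 38) mod 7
= 70 mod 7 = 0
h=0 → Saturday

Saturday


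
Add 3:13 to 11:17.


Start: 677 minutes from midnight
Add: 193 minutes
Total: 870 minutes
Hours: 870 ÷ 60 = 14 remainder 30

14:30


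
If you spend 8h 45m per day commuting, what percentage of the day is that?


36.5%

Time: 525 minutes
Day: 1440 minutes
Percentage = (525/1440) × 100 ≈ 36.5%


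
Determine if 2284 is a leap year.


Rules: divisible by 4 AND (not by 100 OR by 400)
2284 ÷ 4 = 571 exactly → divisible by 4
2284 ÷ 100 = 22 remainder 84 → not divisible by 100
Divisible by 4 but not by 100 → leap year

Yes


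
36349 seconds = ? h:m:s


10h 5m 49s

Hours: 36349 ÷ 3600 = 10 remainder 349
Minutes: 349 ÷ 60 = 5 remainder 49
Seconds: 49


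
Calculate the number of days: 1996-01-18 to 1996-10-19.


275 days

From January 18, 1996 to October 19, 1996
Rest of January 1996: 31 - 18 = 13
Full months: February 1996 29, March 31, April 30, May 31, June 30, July 31, August 31, September 30
Days into October 1996: 19
Total = 13 + 29 + 31 + 30 + 31 + 30 + 31 + 31 + 30 + 19 = 275 days


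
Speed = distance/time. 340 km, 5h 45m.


59.1 km/h

Distance: 340 km
Time: 5h 45m = 345 min = 345/60 = 23/4 hours
Speed = 340 ÷ (23/4) = 340 × 4 / 23 = 1360/23 ≈ 59.1 km/h


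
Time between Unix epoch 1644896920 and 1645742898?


845978 seconds (235.0 hours / 9.79 days)

Difference = 1645742898 - 1644896920 = 845978 seconds
In hours: 845978 / 3600 ≈ 235.0
In days: 845978 / 86400 ≈ 9.79


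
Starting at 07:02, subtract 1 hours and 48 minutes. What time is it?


Start: 422 minutes from midnight
Subtract: 108 minutes
Remaining: 422 - 108 = 314
Hours: 5, Minutes: 14

05:14


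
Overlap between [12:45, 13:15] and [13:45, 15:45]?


0 minutes

Meeting A: 765-795 (in minutes from midnight)
Meeting B: 825-945
Overlap start = max(765, 825) = 825
Overlap end = min(795, 945) = 795
Overlap = max(0, 795 - 825) = 0 min


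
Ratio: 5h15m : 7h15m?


21:29 (0.72)

Duration 1: 315 minutes
Duration 2: 435 minutes
Ratio = 315:435
GCD = 15
Simplified = 21:29
As a decimal: 21/29 ≈ 0.72


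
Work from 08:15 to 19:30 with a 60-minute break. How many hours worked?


10h 15m (615 minutes)

Total time = (19×60+30) - (8×60+15)
= 1170 - 495 = 675 min
Minus break: 675 - 60 = 615 min
= 10h 15m


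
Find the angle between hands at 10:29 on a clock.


140.5°

Hour hand = 10×30 + 29×0.5 = 314.5°
Minute hand = 29×6 = 174°
Difference = |314.5 - 174| = 140.5°


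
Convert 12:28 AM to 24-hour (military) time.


Input: 12:28 AM
12 AM → 00 (midnight)

00:28


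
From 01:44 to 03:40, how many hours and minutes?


End time in minutes: 3×60 + 40 = 220
Start time in minutes: 1×60 + 44 = 104
Difference = 220 - 104 = 116 minutes
= 1 hours 56 minutes

1h 56m


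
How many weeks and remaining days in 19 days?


2 weeks 5 days

Weeks: 19 ÷ 7 = 2 remainder 5


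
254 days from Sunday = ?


Start: Sunday (index 6)
(6 + 254) mod 7
= 260 mod 7
= 1
Index 1 → Tuesday

Tuesday


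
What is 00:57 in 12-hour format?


Hour: 0
0 → 12 AM (midnight)

12:57 AM


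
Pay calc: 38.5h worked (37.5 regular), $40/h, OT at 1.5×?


$1560.00

Regular: 37.5h × $40 = $1500.00
Overtime: 38.5 - 37.5 = 1.0h
OT pay: 1.0h × $40 × 1.5 = $60.00
Total = $1500.00 + $60.00 = $1560.00


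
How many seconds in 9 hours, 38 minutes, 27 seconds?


34707 seconds

Hours: 9 × 3600 = 32400
Minutes: 38 × 60 = 2280
Seconds: 27
Total = 32400 + 2280 + 27 = 34707


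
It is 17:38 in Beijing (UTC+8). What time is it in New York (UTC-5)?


Time difference = UTC-5 - UTC+8 = -13 hours
New hour = (17 -13) mod 24
= 4 mod 24 = 4
Minutes unchanged → 04:38

04:38


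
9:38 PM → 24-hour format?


Input: 9:38 PM
PM: 9 + 12 = 21

21:38


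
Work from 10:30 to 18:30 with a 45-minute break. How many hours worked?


7h 15m (435 minutes)

Total time = (18×60+30) - (10×60+30)
= 1110 - 630 = 480 min
Minus break: 480 - 45 = 435 min
= 7h 15m


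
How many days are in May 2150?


31 days

Month: May (month 5)
May has 31 days


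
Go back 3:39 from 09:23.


05:44

Start: 563 minutes from midnight
Subtract: 219 minutes
Remaining: 563 - 219 = 344
Hours: 5, Minutes: 44


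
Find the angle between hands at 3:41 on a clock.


Hour hand = 3×30 + 41×0.5 = 110.5°
Minute hand = 41×6 = 246°
Difference = |110.5 - 246| = 135.5°

135.5°


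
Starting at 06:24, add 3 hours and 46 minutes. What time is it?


10:10

Start: 384 minutes from midnight
Add: 226 minutes
Total: 610 minutes
Hours: 610 ÷ 60 = 10 remainder 10


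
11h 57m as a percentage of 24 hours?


Total minutes: 11×60 + 57 = 717
Day = 24×60 = 1440 minutes
Fraction = 717/1440 ≈ 0.4979
As a percentage: 717/1440 × 100 ≈ 49.79%

0.4979 (49.79%)


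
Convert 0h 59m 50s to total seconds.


3590 seconds

Hours: 0 × 3600 = 0
Minutes: 59 × 60 = 3540
Seconds: 50
Total = 0 + 3540 + 50 = 3590


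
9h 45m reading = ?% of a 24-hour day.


40.6%

Time: 585 minutes
Day: 1440 minutes
Percentage = (585/1440) × 100 ≈ 40.6%


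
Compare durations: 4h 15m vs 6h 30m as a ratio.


Duration 1: 255 minutes
Duration 2: 390 minutes
Ratio = 255:390
GCD = 15
Simplified = 17:26
As a decimal: 17/26 ≈ 0.65

17:26 (0.65)


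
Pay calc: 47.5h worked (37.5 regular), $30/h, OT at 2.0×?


Regular: 37.5h × $30 = $1125.00
Overtime: 47.5 - 37.5 = 10.0h
OT pay: 10.0h × $30 × 2.0 = $600.00
Total = $1125.00 + $600.00 = $1725.00

$1725.00


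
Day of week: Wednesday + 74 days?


Start: Wednesday (index 2)
(2 + 74) mod 7
= 76 mod 7
= 6
Index 6 → Sunday

Sunday


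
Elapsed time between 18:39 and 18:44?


0h 5m

End time in minutes: 18×60 + 44 = 1124
Start time in minutes: 18×60 + 39 = 1119
Difference = 1124 - 1119 = 5 minutes
= 0 hours 5 minutes


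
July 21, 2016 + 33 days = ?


August 23, 2016

Start: July 21, 2016
Add 33 days
July 21 → August 1: 31 - 21 + 1 = 11 days (33 - 11 = 22 left)
August 1 + 22 = August 23, 2016


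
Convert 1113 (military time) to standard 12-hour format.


11:13 AM

Hour: 11
11 < 12 → AM


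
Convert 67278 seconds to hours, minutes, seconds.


Hours: 67278 ÷ 3600 = 18 remainder 2478
Minutes: 2478 ÷ 60 = 41 remainder 18
Seconds: 18

18h 41m 18s


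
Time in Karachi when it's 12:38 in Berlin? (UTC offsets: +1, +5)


Time difference = UTC+5 - UTC+1 = +4 hours
New hour = (12 + 4) mod 24
= 16 mod 24 = 16
Minutes unchanged → 16:38

16:38


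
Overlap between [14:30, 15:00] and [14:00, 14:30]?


0 minutes

Meeting A: 870-900 (in minutes from midnight)
Meeting B: 840-870
Overlap start = max(870, 840) = 870
Overlap end = min(900, 870) = 870
Overlap = max(0, 870 - 870) = 0 min


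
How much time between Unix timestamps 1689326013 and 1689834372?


508359 seconds (141.2 hours / 5.88 days)

Difference = 1689834372 - 1689326013 = 508359 seconds
In hours: 508359 / 3600 ≈ 141.2
In days: 508359 / 86400 ≈ 5.88


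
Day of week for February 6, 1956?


Zeller's congruence:
q=6, m=14, k=55, j=19
h = (6 + ⌊13×15/5⌋ + 55 + ⌊55/4⌋ + ⌊19/4⌋ - 2×19) mod 7
= (6 + 39 + 55 + 13 + 4 - 38) mod 7
= 79 mod 7 = 2
h=2 → Monday

Monday


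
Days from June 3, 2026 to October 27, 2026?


From June 3, 2026 to October 27, 2026
Rest of June 2026: 30 - 3 = 27
Full months: July 31, August 31, September 30
Days into October 2026: 27
Total = 27 + 31 + 31 + 30 + 27 = 146 days

146 days


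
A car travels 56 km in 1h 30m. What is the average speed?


Distance: 56 km
Time: 1h 30m = 90 min = 90/60 = 3/2 hours
Speed = 56 ÷ (3/2) = 56 × 2 / 3 = 112/3 ≈ 37.3 km/h

37.3 km/h


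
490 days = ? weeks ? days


Weeks: 490 ÷ 7 = 70 remainder 0

70 weeks 0 days


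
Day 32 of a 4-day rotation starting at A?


Shift D

Shifts: A, B, C, D
Start: A (index 0)
Day 32: (0 + 32 - 1) mod 4
= 31 mod 4
= 3
Index 3 → shift D


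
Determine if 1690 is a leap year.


Rules: divisible by 4 AND (not by 100 OR by 400)
1690 ÷ 4 = 422 remainder 2 → not divisible by 4
Not divisible by 4 → not a leap year

No


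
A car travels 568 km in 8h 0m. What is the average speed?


71.0 km/h

Distance: 568 km
Time: 8 hours
Speed = 568 / 8 = 71.0 km/h


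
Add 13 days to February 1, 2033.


Start: February 1, 2033
Add 13 days
February 1 + 13 = February 14, 2033

February 14, 2033


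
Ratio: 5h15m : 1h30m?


Duration 1: 315 minutes
Duration 2: 90 minutes
Ratio = 315:90
GCD = 45
Simplified = 7:2
As a decimal: 7/2 = 3.50

7:2 (3.50)


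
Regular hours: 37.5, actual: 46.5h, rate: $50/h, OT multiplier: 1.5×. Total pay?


$2550.00

Regular: 37.5h × $50 = $1875.00
Overtime: 46.5 - 37.5 = 9.0h
OT pay: 9.0h × $50 × 1.5 = $675.00
Total = $1875.00 + $675.00 = $2550.00


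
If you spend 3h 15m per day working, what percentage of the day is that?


Time: 195 minutes
Day: 1440 minutes
Percentage = (195/1440) × 100 ≈ 13.5%

13.5%


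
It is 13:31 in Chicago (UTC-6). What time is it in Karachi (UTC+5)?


00:31 (next day)

Time difference = UTC+5 - UTC-6 = +11 hours
New hour = (13 + 11) mod 24
= 24 mod 24 = 0
Minutes unchanged → 00:31; 24 ≥ 24 → next day


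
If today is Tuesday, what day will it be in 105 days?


Start: Tuesday (index 1)
(1 + 105) mod 7
= 106 mod 7
= 1
Index 1 → Tuesday

Tuesday


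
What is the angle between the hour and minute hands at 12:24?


Hour hand (12 ≡ 0 on the dial): 0×30 + 24×0.5 = 12.0°
Minute hand = 24×6 = 144°
Difference = |12.0 - 144| = 132.0°

132.0°


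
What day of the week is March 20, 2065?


Friday

Zeller's congruence:
q=20, m=3, k=65, j=20
h = (20 + ⌊13×4/5⌋ + 65 + ⌊65/4⌋ + ⌊20/4⌋ - 2×20) mod 7
= (20 + 10 + 65 + 16 + 5 - 40) mod 7
= 76 mod 7 = 6
h=6 → Friday


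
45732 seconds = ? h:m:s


Hours: 45732 ÷ 3600 = 12 remainder 2532
Minutes: 2532 ÷ 60 = 42 remainder 12
Seconds: 12

12h 42m 12s


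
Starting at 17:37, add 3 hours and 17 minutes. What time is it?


20:54

Start: 1057 minutes from midnight
Add: 197 minutes
Total: 1254 minutes
Hours: 1254 ÷ 60 = 20 remainder 54


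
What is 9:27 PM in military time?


Input: 9:27 PM
PM: 9 + 12 = 21

21:27


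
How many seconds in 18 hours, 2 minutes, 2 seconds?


64922 seconds

Hours: 18 × 3600 = 64800
Minutes: 2 × 60 = 120
Seconds: 2
Total = 64800 + 120 + 2 = 64922
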